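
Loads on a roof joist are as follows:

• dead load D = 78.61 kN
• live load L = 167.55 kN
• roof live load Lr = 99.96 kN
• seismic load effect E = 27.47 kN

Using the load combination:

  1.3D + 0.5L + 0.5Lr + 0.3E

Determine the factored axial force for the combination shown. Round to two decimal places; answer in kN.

244.19 kN

1.3(78.61) + 0.5(167.55) + 0.5(99.96) + 0.3(27.47) = 244.19
N_u = 244.19 kN.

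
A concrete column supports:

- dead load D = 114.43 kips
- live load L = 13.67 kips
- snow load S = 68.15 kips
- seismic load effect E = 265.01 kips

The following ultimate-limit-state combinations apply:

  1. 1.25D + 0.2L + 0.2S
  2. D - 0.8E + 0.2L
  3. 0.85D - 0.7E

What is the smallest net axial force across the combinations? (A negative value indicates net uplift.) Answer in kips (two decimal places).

1. 1.25(114.43) + 0.2(13.67) + 0.2(68.15) = 159.40
2. 1.0(114.43) - 0.8(265.01) + 0.2(13.67) = -94.84
3. 0.85(114.43) - 0.7(265.01) = -88.24
Combination 2 gives the minimum: -94.84 kips.

-94.84 kips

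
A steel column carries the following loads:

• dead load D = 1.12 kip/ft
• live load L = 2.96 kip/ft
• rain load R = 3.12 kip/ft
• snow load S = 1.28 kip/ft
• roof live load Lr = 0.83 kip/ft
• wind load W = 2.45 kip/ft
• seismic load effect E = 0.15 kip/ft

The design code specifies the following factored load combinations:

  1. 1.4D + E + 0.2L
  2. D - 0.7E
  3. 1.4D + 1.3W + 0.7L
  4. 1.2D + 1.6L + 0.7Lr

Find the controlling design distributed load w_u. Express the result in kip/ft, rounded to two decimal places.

6.83 kip/ft

1. 1.4(1.12) + 1.0(0.15) + 0.2(2.96) = 1.57 + 0.15 + 0.59 = 2.31
2. 1.0(1.12) - 0.7(0.15) = 1.02
3. 1.4(1.12) + 1.3(2.45) + 0.7(2.96) = 1.57 + 3.19 + 2.07 = 6.83
4. 1.2(1.12) + 1.6(2.96) + 0.7(0.83) = 1.34 + 4.74 + 0.58 = 6.66
Maximum is from combination 3.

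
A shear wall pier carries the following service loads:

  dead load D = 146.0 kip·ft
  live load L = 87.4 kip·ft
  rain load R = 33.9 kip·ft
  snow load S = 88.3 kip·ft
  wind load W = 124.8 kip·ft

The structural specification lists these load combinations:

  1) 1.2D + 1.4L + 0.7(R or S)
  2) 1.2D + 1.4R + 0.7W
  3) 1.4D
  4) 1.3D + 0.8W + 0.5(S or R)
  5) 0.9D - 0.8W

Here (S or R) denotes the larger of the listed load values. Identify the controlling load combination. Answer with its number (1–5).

Combination 1

(R or S) → S = 88.3 kip·ft; (S or R) → S = 88.3 kip·ft.
1) 1.2(146.0) + 1.4(87.4) + 0.7(88.3) = 359.37
2) 1.2(146.0) + 1.4(33.9) + 0.7(124.8) = 310.02
3) 1.4(146.0) = 204.40
4) 1.3(146.0) + 0.8(124.8) + 0.5(88.3) = 333.79
5) 0.9(146.0) - 0.8(124.8) = 31.56
The largest value is 359.37 kip·ft from combination 1.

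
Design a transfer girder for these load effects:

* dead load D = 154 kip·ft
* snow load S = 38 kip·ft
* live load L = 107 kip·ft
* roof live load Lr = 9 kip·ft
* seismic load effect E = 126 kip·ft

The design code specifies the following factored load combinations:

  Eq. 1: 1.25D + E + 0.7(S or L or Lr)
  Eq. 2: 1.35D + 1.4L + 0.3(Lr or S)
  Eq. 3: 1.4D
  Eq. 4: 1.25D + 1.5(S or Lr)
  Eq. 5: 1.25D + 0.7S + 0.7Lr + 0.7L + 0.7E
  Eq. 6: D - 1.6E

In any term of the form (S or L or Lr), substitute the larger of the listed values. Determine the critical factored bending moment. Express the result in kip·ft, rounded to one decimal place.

(S or L or Lr) → L = 107 kip·ft; (Lr or S) → S = 38 kip·ft; (S or Lr) → S = 38 kip·ft.
Eq. 1: 1.25(154) + 1.0(126) + 0.7(107) = 192.5 + 126.0 + 74.9 = 393.4
Eq. 2: 1.35(154) + 1.4(107) + 0.3(38) = 207.9 + 149.8 + 11.4 = 369.1
Eq. 3: 1.4(154) = 215.6
Eq. 4: 1.25(154) + 1.5(38) = 192.5 + 57.0 = 249.5
Eq. 5: 1.25(154) + 0.7(38) + 0.7(9) + 0.7(107) + 0.7(126) = 192.5 + 26.6 + 6.3 + 74.9 + 88.2 = 388.5
Eq. 6: 1.0(154) - 1.6(126) = 154.0 - 201.6 = -47.6
Combination 1 governs: M_u = 393.4 kip·ft.

393.4 kip·ft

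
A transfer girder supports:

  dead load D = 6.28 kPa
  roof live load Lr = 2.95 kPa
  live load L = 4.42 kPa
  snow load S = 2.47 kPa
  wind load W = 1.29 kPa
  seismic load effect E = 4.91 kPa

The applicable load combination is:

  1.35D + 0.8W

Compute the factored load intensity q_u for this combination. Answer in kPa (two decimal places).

9.51 kPa

1.35(6.28) + 0.8(1.29) = 9.51
q_u = 9.51 kPa.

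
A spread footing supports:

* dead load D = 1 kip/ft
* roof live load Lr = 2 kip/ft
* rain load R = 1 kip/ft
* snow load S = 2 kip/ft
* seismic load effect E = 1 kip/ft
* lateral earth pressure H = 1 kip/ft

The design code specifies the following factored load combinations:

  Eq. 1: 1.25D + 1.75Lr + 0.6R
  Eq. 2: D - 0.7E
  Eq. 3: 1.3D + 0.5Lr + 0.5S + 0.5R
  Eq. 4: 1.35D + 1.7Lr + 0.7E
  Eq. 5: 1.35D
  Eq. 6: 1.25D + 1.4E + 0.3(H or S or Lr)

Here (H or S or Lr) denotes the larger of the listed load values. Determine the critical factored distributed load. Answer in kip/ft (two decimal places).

5.45 kip/ft

(H or S or Lr) → S = 2 kip/ft.
Eq. 1: 1.25(1) + 1.75(2) + 0.6(1) = 1.25 + 3.50 + 0.60 = 5.35
Eq. 2: 1.0(1) - 0.7(1) = 1.00 - 0.70 = 0.30
Eq. 3: 1.3(1) + 0.5(2) + 0.5(2) + 0.5(1) = 1.30 + 1.00 + 1.00 + 0.50 = 3.80
Eq. 4: 1.35(1) + 1.7(2) + 0.7(1) = 1.35 + 3.40 + 0.70 = 5.45
Eq. 5: 1.35(1) = 1.35
Eq. 6: 1.25(1) + 1.4(1) + 0.3(2) = 1.25 + 1.40 + 0.60 = 3.25
Combination 4 governs: w_u = 5.45 kip/ft.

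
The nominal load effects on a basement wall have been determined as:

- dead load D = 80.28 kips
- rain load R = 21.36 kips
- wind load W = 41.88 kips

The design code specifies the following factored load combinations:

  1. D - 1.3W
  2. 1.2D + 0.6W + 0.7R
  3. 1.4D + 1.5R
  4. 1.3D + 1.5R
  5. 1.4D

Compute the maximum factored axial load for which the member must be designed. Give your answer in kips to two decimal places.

144.43 kips

1. 1.0(80.28) - 1.3(41.88) = 80.28 - 54.44 = 25.84
2. 1.2(80.28) + 0.6(41.88) + 0.7(21.36) = 96.34 + 25.13 + 14.95 = 136.42
3. 1.4(80.28) + 1.5(21.36) = 112.39 + 32.04 = 144.43
4. 1.3(80.28) + 1.5(21.36) = 104.36 + 32.04 = 136.40
5. 1.4(80.28) = 112.39
Combination 3 governs: P_u = 144.43 kips.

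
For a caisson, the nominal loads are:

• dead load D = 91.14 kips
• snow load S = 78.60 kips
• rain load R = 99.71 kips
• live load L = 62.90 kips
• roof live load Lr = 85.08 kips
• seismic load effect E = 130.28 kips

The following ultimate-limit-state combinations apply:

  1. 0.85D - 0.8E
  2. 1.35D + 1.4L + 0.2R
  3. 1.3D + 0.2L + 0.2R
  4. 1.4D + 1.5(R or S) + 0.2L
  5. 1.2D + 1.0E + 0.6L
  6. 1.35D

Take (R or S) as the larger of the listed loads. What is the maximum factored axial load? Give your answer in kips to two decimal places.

289.74 kips

(R or S) → R = 99.71 kips.
1. 0.85(91.14) - 0.8(130.28) = -26.76
2. 1.35(91.14) + 1.4(62.90) + 0.2(99.71) = 123.04 + 88.06 + 19.94 = 231.04
3. 1.3(91.14) + 0.2(62.90) + 0.2(99.71) = 118.48 + 12.58 + 19.94 = 151.00
4. 1.4(91.14) + 1.5(99.71) + 0.2(62.90) = 289.74
5. 1.2(91.14) + 1.0(130.28) + 0.6(62.90) = 109.37 + 130.28 + 37.74 = 277.39
6. 1.35(91.14) = 123.04
Combination 4 governs: P_u = 289.74 kips.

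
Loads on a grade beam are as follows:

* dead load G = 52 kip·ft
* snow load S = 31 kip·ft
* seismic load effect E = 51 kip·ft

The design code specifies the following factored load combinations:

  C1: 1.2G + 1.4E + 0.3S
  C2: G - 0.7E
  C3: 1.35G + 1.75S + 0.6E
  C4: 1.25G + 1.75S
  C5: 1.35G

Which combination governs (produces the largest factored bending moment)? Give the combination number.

Combination 3

C1: 1.2(52) + 1.4(51) + 0.3(31) = 62.40 + 71.40 + 9.30 = 143.10
C2: 1.0(52) - 0.7(51) = 52.00 - 35.70 = 16.30
C3: 1.35(52) + 1.75(31) + 0.6(51) = 70.20 + 54.25 + 30.60 = 155.05
C4: 1.25(52) + 1.75(31) = 65.00 + 54.25 = 119.25
C5: 1.35(52) = 70.20
The largest value is 155.05 kip·ft from combination 3.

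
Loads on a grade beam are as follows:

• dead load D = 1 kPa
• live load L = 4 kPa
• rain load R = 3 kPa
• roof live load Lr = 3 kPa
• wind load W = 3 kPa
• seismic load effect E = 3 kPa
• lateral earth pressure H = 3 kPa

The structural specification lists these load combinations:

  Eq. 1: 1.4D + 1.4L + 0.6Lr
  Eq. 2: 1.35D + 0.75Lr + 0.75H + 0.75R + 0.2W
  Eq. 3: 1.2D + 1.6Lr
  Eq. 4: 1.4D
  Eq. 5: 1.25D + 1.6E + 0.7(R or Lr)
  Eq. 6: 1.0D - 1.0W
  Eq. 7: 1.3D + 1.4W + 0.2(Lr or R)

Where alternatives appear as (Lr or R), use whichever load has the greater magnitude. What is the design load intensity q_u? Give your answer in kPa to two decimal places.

(R or Lr) → R = 3 kPa; (Lr or R) → Lr = 3 kPa.
Eq. 1: 1.4(1) + 1.4(4) + 0.6(3) = 1.40 + 5.60 + 1.80 = 8.80
Eq. 2: 1.35(1) + 0.75(3) + 0.75(3) + 0.75(3) + 0.2(3) = 1.35 + 2.25 + 2.25 + 2.25 + 0.60 = 8.70
Eq. 3: 1.2(1) + 1.6(3) = 1.20 + 4.80 = 6.00
Eq. 4: 1.4(1) = 1.40
Eq. 5: 1.25(1) + 1.6(3) + 0.7(3) = 1.25 + 4.80 + 2.10 = 8.15
Eq. 6: 1.0(1) - 1.0(3) = 1.00 - 3.00 = -2.00
Eq. 7: 1.3(1) + 1.4(3) + 0.2(3) = 1.30 + 4.20 + 0.60 = 6.10
The controlling combination is 1, giving 8.80 kPa.

8.80 kPa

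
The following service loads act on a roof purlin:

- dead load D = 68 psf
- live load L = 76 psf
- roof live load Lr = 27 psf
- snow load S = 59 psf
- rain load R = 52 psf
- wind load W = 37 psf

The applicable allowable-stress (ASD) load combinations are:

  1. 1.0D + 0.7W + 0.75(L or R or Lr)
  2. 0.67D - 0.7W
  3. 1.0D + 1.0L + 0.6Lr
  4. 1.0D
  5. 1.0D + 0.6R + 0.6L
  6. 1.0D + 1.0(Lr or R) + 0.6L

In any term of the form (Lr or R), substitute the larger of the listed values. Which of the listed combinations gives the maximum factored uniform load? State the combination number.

(L or R or Lr) → L = 76 psf; (Lr or R) → R = 52 psf.
1. 1.0(68) + 0.7(37) + 0.75(76) = 68.0 + 25.9 + 57.0 = 150.9
2. 0.67(68) - 0.7(37) = 45.6 - 25.9 = 19.7
3. 1.0(68) + 1.0(76) + 0.6(27) = 68.0 + 76.0 + 16.2 = 160.2
4. 1.0(68) = 68.0
5. 1.0(68) + 0.6(52) + 0.6(76) = 68.0 + 31.2 + 45.6 = 144.8
6. 1.0(68) + 1.0(52) + 0.6(76) = 68.0 + 52.0 + 45.6 = 165.6
The largest value is 165.6 psf from combination 6.

Combination 6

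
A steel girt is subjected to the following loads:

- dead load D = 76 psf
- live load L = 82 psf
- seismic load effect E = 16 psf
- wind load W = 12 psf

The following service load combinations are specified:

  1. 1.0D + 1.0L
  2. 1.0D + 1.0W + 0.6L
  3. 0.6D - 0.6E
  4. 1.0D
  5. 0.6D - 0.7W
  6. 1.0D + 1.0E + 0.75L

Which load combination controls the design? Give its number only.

Combination 1

1. 1.0(76) + 1.0(82) = 76.00 + 82.00 = 158.00
2. 1.0(76) + 1.0(12) + 0.6(82) = 76.00 + 12.00 + 49.20 = 137.20
3. 0.6(76) - 0.6(16) = 45.60 - 9.60 = 36.00
4. 1.0(76) = 76.00
5. 0.6(76) - 0.7(12) = 45.60 - 8.40 = 37.20
6. 1.0(76) + 1.0(16) + 0.75(82) = 76.00 + 16.00 + 61.50 = 153.50
The largest value is 158.00 psf from combination 1.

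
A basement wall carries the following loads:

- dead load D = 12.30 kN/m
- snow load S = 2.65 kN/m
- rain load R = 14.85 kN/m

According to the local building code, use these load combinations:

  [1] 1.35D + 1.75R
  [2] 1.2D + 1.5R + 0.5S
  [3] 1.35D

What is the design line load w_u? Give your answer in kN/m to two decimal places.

42.59 kN/m

[1] 1.35(12.30) + 1.75(14.85) = 42.59
[2] 1.2(12.30) + 1.5(14.85) + 0.5(2.65) = 38.36
[3] 1.35(12.30) = 16.61
Maximum is from combination 1.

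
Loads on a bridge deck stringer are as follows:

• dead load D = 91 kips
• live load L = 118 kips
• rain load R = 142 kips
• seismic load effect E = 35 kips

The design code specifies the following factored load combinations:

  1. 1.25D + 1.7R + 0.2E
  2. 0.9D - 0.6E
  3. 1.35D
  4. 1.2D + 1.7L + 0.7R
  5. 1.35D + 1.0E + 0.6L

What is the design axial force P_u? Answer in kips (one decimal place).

409.2 kips

1. 1.25(91) + 1.7(142) + 0.2(35) = 113.8 + 241.4 + 7.0 = 362.2
2. 0.9(91) - 0.6(35) = 81.9 - 21.0 = 60.9
3. 1.35(91) = 122.9
4. 1.2(91) + 1.7(118) + 0.7(142) = 109.2 + 200.6 + 99.4 = 409.2
5. 1.35(91) + 1.0(35) + 0.6(118) = 122.9 + 35.0 + 70.8 = 228.7
The controlling combination is 4, giving 409.2 kips.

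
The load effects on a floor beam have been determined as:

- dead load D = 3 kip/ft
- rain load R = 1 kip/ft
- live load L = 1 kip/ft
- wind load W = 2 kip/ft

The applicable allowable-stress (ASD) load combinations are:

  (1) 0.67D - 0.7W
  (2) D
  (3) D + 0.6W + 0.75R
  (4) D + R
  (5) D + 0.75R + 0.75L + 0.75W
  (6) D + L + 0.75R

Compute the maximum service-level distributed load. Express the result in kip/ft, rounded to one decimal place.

(1) 0.67(3) - 0.7(2) = 2.0 - 1.4 = 0.6
(2) 1.0(3) = 3.0
(3) 1.0(3) + 0.6(2) + 0.75(1) = 3.0 + 1.2 + 0.8 = 5.0
(4) 1.0(3) + 1.0(1) = 3.0 + 1.0 = 4.0
(5) 1.0(3) + 0.75(1) + 0.75(1) + 0.75(2) = 6.0
(6) 1.0(3) + 1.0(1) + 0.75(1) = 3.0 + 1.0 + 0.8 = 4.8
Combination 5 governs: w = 6.0 kip/ft.

6.0 kip/ft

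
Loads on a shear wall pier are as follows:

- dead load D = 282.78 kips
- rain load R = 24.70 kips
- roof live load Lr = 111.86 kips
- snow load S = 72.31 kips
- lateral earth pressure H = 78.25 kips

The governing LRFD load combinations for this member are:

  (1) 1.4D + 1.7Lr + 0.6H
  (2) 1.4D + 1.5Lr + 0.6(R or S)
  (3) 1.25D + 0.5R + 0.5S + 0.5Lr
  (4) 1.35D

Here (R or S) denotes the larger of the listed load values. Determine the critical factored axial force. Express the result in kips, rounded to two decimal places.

(R or S) → S = 72.31 kips.
(1) 1.4(282.78) + 1.7(111.86) + 0.6(78.25) = 395.89 + 190.16 + 46.95 = 633.00
(2) 1.4(282.78) + 1.5(111.86) + 0.6(72.31) = 395.89 + 167.79 + 43.39 = 607.07
(3) 1.25(282.78) + 0.5(24.70) + 0.5(72.31) + 0.5(111.86) = 457.91
(4) 1.35(282.78) = 381.75
Combination 1 governs: P_u = 633.00 kips.

633.00 kips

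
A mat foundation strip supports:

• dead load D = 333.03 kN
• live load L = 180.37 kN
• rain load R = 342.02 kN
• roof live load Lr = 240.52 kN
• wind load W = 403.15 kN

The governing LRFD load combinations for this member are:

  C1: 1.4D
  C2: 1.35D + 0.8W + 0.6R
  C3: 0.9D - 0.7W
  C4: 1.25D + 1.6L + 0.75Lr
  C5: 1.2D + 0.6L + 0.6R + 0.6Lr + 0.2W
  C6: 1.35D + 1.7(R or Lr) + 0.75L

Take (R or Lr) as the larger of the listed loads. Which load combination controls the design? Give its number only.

(R or Lr) → R = 342.02 kN.
C1: 1.4(333.03) = 466.24
C2: 1.35(333.03) + 0.8(403.15) + 0.6(342.02) = 449.59 + 322.52 + 205.21 = 977.32
C3: 0.9(333.03) - 0.7(403.15) = 299.73 - 282.21 = 17.52
C4: 1.25(333.03) + 1.6(180.37) + 0.75(240.52) = 416.29 + 288.59 + 180.39 = 885.27
C5: 1.2(333.03) + 0.6(180.37) + 0.6(342.02) + 0.6(240.52) + 0.2(403.15) = 399.64 + 108.22 + 205.21 + 144.31 + 80.63 = 938.01
C6: 1.35(333.03) + 1.7(342.02) + 0.75(180.37) = 449.59 + 581.43 + 135.28 = 1166.30
The largest value is 1166.30 kN from combination 6.

Combination 6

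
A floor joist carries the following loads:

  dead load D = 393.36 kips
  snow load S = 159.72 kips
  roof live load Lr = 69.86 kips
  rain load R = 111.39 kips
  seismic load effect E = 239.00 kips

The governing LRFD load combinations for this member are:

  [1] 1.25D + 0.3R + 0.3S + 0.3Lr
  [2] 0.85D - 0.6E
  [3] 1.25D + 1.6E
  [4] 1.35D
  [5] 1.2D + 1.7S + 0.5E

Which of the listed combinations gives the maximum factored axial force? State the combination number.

[1] 1.25(393.36) + 0.3(111.39) + 0.3(159.72) + 0.3(69.86) = 593.99
[2] 0.85(393.36) - 0.6(239.00) = 334.36 - 143.40 = 190.96
[3] 1.25(393.36) + 1.6(239.00) = 491.70 + 382.40 = 874.10
[4] 1.35(393.36) = 531.04
[5] 1.2(393.36) + 1.7(159.72) + 0.5(239.00) = 863.06
The largest value is 874.10 kips from combination 3.

Combination 3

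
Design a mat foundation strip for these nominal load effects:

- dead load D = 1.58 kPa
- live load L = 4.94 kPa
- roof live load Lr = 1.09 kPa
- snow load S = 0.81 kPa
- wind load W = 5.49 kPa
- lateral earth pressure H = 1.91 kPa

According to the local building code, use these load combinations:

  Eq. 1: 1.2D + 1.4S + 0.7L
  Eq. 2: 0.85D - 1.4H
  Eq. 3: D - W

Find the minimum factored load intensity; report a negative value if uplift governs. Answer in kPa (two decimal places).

-3.91 kPa

Eq. 1: 1.2(1.58) + 1.4(0.81) + 0.7(4.94) = 1.90 + 1.13 + 3.46 = 6.49
Eq. 2: 0.85(1.58) - 1.4(1.91) = 1.34 - 2.67 = -1.33
Eq. 3: 1.0(1.58) - 1.0(5.49) = 1.58 - 5.49 = -3.91
Combination 3 gives the minimum: -3.91 kPa.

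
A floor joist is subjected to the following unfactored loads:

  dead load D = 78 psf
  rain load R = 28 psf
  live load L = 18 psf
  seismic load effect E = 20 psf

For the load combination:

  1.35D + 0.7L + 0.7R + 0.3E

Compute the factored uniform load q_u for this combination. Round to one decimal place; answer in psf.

1.35(78) + 0.7(18) + 0.7(28) + 0.3(20) = 105.3 + 12.6 + 19.6 + 6.0 = 143.5
q_u = 143.5 psf.

143.5 psf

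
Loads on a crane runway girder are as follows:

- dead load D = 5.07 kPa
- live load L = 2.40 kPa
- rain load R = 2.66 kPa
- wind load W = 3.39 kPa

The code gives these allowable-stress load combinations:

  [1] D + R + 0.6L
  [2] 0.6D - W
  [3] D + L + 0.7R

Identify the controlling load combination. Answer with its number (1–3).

Combination 3

[1] 1.0(5.07) + 1.0(2.66) + 0.6(2.40) = 9.17
[2] 0.6(5.07) - 1.0(3.39) = -0.35
[3] 1.0(5.07) + 1.0(2.40) + 0.7(2.66) = 9.33
The largest value is 9.33 kPa from combination 3.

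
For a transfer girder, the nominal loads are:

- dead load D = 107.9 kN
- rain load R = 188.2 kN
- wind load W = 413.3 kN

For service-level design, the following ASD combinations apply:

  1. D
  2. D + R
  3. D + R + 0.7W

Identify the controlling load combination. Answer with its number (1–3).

Combination 3

1. 1.0(107.9) = 107.90
2. 1.0(107.9) + 1.0(188.2) = 107.90 + 188.20 = 296.10
3. 1.0(107.9) + 1.0(188.2) + 0.7(413.3) = 107.90 + 188.20 + 289.31 = 585.41
The largest value is 585.41 kN from combination 3.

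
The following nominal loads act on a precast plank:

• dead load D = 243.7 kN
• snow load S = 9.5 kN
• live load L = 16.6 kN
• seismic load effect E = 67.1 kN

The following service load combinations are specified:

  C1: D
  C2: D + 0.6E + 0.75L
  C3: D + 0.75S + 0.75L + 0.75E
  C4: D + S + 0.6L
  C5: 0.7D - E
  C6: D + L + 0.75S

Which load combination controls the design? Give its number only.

Combination 3

C1: 1.0(243.7) = 243.70
C2: 1.0(243.7) + 0.6(67.1) + 0.75(16.6) = 243.70 + 40.26 + 12.45 = 296.41
C3: 1.0(243.7) + 0.75(9.5) + 0.75(16.6) + 0.75(67.1) = 313.60
C4: 1.0(243.7) + 1.0(9.5) + 0.6(16.6) = 243.70 + 9.50 + 9.96 = 263.16
C5: 0.7(243.7) - 1.0(67.1) = 170.59 - 67.10 = 103.49
C6: 1.0(243.7) + 1.0(16.6) + 0.75(9.5) = 243.70 + 16.60 + 7.13 = 267.43
The largest value is 313.60 kN from combination 3.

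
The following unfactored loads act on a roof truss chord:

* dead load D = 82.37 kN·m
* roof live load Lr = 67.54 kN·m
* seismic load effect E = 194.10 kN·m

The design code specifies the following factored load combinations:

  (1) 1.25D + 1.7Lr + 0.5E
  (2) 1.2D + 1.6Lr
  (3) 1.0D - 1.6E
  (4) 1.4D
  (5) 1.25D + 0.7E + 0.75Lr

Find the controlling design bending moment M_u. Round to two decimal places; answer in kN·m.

(1) 1.25(82.37) + 1.7(67.54) + 0.5(194.10) = 102.96 + 114.82 + 97.05 = 314.83
(2) 1.2(82.37) + 1.6(67.54) = 206.91
(3) 1.0(82.37) - 1.6(194.10) = 82.37 - 310.56 = -228.19
(4) 1.4(82.37) = 115.32
(5) 1.25(82.37) + 0.7(194.10) + 0.75(67.54) = 102.96 + 135.87 + 50.66 = 289.49
Combination 1 governs: M_u = 314.83 kN·m.

314.83 kN·m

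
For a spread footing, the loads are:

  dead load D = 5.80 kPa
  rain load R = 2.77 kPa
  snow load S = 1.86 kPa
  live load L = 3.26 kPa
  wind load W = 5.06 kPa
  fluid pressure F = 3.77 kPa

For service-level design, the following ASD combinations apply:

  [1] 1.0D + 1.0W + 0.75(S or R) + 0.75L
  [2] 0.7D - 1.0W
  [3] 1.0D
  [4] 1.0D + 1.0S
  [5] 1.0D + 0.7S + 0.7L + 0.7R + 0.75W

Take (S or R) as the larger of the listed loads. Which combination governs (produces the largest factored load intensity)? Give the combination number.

(S or R) → R = 2.77 kPa.
[1] 1.0(5.80) + 1.0(5.06) + 0.75(2.77) + 0.75(3.26) = 15.38
[2] 0.7(5.80) - 1.0(5.06) = 4.06 - 5.06 = -1.00
[3] 1.0(5.80) = 5.80
[4] 1.0(5.80) + 1.0(1.86) = 5.80 + 1.86 = 7.66
[5] 1.0(5.80) + 0.7(1.86) + 0.7(3.26) + 0.7(2.77) + 0.75(5.06) = 5.80 + 1.30 + 2.28 + 1.94 + 3.80 = 15.12
The largest value is 15.38 kPa from combination 1.

Combination 1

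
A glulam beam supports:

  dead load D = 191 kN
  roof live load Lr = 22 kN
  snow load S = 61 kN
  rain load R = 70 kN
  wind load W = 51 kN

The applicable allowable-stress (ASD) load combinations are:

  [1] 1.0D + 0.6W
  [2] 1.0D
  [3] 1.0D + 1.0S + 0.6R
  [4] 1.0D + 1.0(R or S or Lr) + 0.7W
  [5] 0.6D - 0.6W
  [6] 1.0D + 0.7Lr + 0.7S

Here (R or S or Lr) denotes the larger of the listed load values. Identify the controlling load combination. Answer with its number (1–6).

(R or S or Lr) → R = 70 kN.
[1] 1.0(191) + 0.6(51) = 191.00 + 30.60 = 221.60
[2] 1.0(191) = 191.00
[3] 1.0(191) + 1.0(61) + 0.6(70) = 191.00 + 61.00 + 42.00 = 294.00
[4] 1.0(191) + 1.0(70) + 0.7(51) = 191.00 + 70.00 + 35.70 = 296.70
[5] 0.6(191) - 0.6(51) = 114.60 - 30.60 = 84.00
[6] 1.0(191) + 0.7(22) + 0.7(61) = 191.00 + 15.40 + 42.70 = 249.10
The largest value is 296.70 kN from combination 4.

Combination 4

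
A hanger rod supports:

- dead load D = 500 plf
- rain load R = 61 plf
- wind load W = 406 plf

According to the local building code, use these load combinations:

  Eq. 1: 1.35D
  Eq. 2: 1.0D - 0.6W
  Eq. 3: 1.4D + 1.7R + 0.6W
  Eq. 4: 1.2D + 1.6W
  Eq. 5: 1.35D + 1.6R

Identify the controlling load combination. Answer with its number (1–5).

Combination 4

Eq. 1: 1.35(500) = 675.0
Eq. 2: 1.0(500) - 0.6(406) = 256.4
Eq. 3: 1.4(500) + 1.7(61) + 0.6(406) = 1047.3
Eq. 4: 1.2(500) + 1.6(406) = 1249.6
Eq. 5: 1.35(500) + 1.6(61) = 772.6
The largest value is 1249.6 plf from combination 4.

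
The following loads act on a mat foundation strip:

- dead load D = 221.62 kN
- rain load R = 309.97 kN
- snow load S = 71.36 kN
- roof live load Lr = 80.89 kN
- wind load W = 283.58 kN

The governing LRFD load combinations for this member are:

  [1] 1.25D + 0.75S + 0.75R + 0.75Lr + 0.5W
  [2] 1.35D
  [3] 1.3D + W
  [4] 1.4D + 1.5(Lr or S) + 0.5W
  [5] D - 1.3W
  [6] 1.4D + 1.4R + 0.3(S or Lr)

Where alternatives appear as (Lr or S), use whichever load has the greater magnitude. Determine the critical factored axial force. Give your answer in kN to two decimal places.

768.49 kN

(Lr or S) → Lr = 80.89 kN; (S or Lr) → Lr = 80.89 kN.
[1] 1.25(221.62) + 0.75(71.36) + 0.75(309.97) + 0.75(80.89) + 0.5(283.58) = 765.48
[2] 1.35(221.62) = 299.19
[3] 1.3(221.62) + 1.0(283.58) = 571.69
[4] 1.4(221.62) + 1.5(80.89) + 0.5(283.58) = 573.39
[5] 1.0(221.62) - 1.3(283.58) = -147.03
[6] 1.4(221.62) + 1.4(309.97) + 0.3(80.89) = 768.49
Maximum is from combination 6.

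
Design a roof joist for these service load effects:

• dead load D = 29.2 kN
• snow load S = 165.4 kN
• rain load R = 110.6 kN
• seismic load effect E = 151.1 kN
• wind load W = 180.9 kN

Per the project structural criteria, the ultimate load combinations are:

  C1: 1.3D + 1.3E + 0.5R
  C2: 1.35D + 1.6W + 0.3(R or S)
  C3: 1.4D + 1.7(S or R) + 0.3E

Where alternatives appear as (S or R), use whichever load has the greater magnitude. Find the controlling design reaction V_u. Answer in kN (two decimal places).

378.48 kN

(R or S) → S = 165.4 kN; (S or R) → S = 165.4 kN.
C1: 1.3(29.2) + 1.3(151.1) + 0.5(110.6) = 289.69
C2: 1.35(29.2) + 1.6(180.9) + 0.3(165.4) = 378.48
C3: 1.4(29.2) + 1.7(165.4) + 0.3(151.1) = 367.39
The controlling combination is 2, giving 378.48 kN.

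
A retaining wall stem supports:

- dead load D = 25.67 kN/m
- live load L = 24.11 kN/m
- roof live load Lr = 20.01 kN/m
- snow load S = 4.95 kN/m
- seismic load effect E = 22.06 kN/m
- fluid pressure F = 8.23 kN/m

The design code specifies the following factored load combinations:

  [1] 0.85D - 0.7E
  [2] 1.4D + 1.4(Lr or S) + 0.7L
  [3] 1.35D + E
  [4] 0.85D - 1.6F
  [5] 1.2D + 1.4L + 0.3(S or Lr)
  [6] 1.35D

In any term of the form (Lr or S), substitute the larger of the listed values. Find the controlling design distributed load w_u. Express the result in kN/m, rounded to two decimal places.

80.83 kN/m

(Lr or S) → Lr = 20.01 kN/m; (S or Lr) → Lr = 20.01 kN/m.
[1] 0.85(25.67) - 0.7(22.06) = 6.38
[2] 1.4(25.67) + 1.4(20.01) + 0.7(24.11) = 80.83
[3] 1.35(25.67) + 1.0(22.06) = 56.71
[4] 0.85(25.67) - 1.6(8.23) = 8.65
[5] 1.2(25.67) + 1.4(24.11) + 0.3(20.01) = 70.56
[6] 1.35(25.67) = 34.65
Maximum is from combination 2.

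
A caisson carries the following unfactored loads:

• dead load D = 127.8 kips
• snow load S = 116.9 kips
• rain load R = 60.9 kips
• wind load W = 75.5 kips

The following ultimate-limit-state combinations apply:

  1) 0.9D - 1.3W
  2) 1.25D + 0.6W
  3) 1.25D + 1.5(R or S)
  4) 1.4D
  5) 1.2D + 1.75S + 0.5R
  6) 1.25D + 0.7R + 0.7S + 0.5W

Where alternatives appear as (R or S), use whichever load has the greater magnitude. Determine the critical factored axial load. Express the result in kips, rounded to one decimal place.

(R or S) → S = 116.9 kips.
1) 0.9(127.8) - 1.3(75.5) = 16.9
2) 1.25(127.8) + 0.6(75.5) = 159.8 + 45.3 = 205.1
3) 1.25(127.8) + 1.5(116.9) = 335.1
4) 1.4(127.8) = 178.9
5) 1.2(127.8) + 1.75(116.9) + 0.5(60.9) = 388.4
6) 1.25(127.8) + 0.7(60.9) + 0.7(116.9) + 0.5(75.5) = 159.8 + 42.6 + 81.8 + 37.8 = 322.0
Maximum is from combination 5.

388.4 kips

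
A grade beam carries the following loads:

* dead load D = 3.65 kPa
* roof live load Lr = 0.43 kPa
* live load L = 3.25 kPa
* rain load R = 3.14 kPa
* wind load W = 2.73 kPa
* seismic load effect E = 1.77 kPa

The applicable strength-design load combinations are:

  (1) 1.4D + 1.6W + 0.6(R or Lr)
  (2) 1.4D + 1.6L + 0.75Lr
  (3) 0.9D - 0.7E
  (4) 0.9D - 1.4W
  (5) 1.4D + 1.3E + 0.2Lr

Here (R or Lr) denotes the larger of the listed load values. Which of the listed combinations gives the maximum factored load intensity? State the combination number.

(R or Lr) → R = 3.14 kPa.
(1) 1.4(3.65) + 1.6(2.73) + 0.6(3.14) = 5.11 + 4.37 + 1.88 = 11.36
(2) 1.4(3.65) + 1.6(3.25) + 0.75(0.43) = 5.11 + 5.20 + 0.32 = 10.63
(3) 0.9(3.65) - 0.7(1.77) = 3.29 - 1.24 = 2.05
(4) 0.9(3.65) - 1.4(2.73) = -0.54
(5) 1.4(3.65) + 1.3(1.77) + 0.2(0.43) = 5.11 + 2.30 + 0.09 = 7.50
The largest value is 11.36 kPa from combination 1.

Combination 1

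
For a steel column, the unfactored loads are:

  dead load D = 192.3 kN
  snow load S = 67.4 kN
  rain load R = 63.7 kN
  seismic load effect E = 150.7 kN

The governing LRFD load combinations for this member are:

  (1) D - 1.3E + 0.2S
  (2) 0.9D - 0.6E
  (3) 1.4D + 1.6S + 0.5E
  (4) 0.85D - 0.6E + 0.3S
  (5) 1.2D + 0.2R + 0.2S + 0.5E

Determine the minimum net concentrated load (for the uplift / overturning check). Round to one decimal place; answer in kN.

(1) 1.0(192.3) - 1.3(150.7) + 0.2(67.4) = 192.3 - 195.9 + 13.5 = 9.9
(2) 0.9(192.3) - 0.6(150.7) = 173.1 - 90.4 = 82.7
(3) 1.4(192.3) + 1.6(67.4) + 0.5(150.7) = 269.2 + 107.8 + 75.4 = 452.4
(4) 0.85(192.3) - 0.6(150.7) + 0.3(67.4) = 163.5 - 90.4 + 20.2 = 93.3
(5) 1.2(192.3) + 0.2(63.7) + 0.2(67.4) + 0.5(150.7) = 332.3
Combination 1 gives the minimum: 9.9 kN.

9.9 kN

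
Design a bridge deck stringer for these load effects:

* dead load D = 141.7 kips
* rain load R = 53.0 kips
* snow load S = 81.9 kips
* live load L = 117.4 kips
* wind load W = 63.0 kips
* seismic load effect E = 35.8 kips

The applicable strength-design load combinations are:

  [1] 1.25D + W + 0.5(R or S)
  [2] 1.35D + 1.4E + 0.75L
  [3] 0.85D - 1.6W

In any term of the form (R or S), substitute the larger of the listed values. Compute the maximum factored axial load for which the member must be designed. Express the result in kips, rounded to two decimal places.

(R or S) → S = 81.9 kips.
[1] 1.25(141.7) + 1.0(63.0) + 0.5(81.9) = 281.08
[2] 1.35(141.7) + 1.4(35.8) + 0.75(117.4) = 329.47
[3] 0.85(141.7) - 1.6(63.0) = 19.65
Combination 2 governs: P_u = 329.47 kips.

329.47 kips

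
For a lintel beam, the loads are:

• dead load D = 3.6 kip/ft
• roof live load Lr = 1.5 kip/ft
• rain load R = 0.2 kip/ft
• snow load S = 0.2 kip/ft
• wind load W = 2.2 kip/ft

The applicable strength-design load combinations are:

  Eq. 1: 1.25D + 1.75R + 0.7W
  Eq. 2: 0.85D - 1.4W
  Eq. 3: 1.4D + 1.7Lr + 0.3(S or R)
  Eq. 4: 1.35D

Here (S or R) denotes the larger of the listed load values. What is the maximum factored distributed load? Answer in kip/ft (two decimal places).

7.65 kip/ft

(S or R) → S = 0.2 kip/ft.
Eq. 1: 1.25(3.6) + 1.75(0.2) + 0.7(2.2) = 4.50 + 0.35 + 1.54 = 6.39
Eq. 2: 0.85(3.6) - 1.4(2.2) = 3.06 - 3.08 = -0.02
Eq. 3: 1.4(3.6) + 1.7(1.5) + 0.3(0.2) = 5.04 + 2.55 + 0.06 = 7.65
Eq. 4: 1.35(3.6) = 4.86
Maximum is from combination 3.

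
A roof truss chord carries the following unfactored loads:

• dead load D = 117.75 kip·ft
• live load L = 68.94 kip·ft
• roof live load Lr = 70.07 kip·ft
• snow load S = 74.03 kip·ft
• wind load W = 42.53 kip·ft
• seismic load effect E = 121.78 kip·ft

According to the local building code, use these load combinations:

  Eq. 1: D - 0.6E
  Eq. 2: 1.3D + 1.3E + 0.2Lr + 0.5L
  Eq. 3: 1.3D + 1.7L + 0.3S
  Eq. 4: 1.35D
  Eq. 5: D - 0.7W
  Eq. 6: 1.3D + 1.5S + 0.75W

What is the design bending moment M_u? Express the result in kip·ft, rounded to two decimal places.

359.87 kip·ft

Eq. 1: 1.0(117.75) - 0.6(121.78) = 117.75 - 73.07 = 44.68
Eq. 2: 1.3(117.75) + 1.3(121.78) + 0.2(70.07) + 0.5(68.94) = 153.08 + 158.31 + 14.01 + 34.47 = 359.87
Eq. 3: 1.3(117.75) + 1.7(68.94) + 0.3(74.03) = 292.48
Eq. 4: 1.35(117.75) = 158.96
Eq. 5: 1.0(117.75) - 0.7(42.53) = 117.75 - 29.77 = 87.98
Eq. 6: 1.3(117.75) + 1.5(74.03) + 0.75(42.53) = 296.02
Combination 2 governs: M_u = 359.87 kip·ft.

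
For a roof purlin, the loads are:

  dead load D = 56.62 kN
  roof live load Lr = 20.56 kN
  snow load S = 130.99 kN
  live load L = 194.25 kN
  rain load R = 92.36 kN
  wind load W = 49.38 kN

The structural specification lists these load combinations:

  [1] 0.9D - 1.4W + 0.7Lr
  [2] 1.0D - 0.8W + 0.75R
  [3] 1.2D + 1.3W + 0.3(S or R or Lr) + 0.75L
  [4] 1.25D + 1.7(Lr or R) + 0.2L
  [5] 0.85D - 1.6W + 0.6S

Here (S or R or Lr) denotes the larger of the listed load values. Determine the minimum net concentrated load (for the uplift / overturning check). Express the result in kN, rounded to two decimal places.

-3.78 kN

(S or R or Lr) → S = 130.99 kN; (Lr or R) → R = 92.36 kN.
[1] 0.9(56.62) - 1.4(49.38) + 0.7(20.56) = 50.96 - 69.13 + 14.39 = -3.78
[2] 1.0(56.62) - 0.8(49.38) + 0.75(92.36) = 56.62 - 39.50 + 69.27 = 86.39
[3] 1.2(56.62) + 1.3(49.38) + 0.3(130.99) + 0.75(194.25) = 67.94 + 64.19 + 39.30 + 145.69 = 317.12
[4] 1.25(56.62) + 1.7(92.36) + 0.2(194.25) = 70.78 + 157.01 + 38.85 = 266.64
[5] 0.85(56.62) - 1.6(49.38) + 0.6(130.99) = 48.13 - 79.01 + 78.59 = 47.71
Combination 1 gives the minimum: -3.78 kN.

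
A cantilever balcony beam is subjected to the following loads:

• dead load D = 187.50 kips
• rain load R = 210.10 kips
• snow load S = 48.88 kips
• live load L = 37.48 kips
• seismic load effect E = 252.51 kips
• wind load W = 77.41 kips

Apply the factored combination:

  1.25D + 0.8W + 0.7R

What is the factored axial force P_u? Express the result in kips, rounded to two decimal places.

443.37 kips

1.25(187.50) + 0.8(77.41) + 0.7(210.10) = 443.37
P_u = 443.37 kips.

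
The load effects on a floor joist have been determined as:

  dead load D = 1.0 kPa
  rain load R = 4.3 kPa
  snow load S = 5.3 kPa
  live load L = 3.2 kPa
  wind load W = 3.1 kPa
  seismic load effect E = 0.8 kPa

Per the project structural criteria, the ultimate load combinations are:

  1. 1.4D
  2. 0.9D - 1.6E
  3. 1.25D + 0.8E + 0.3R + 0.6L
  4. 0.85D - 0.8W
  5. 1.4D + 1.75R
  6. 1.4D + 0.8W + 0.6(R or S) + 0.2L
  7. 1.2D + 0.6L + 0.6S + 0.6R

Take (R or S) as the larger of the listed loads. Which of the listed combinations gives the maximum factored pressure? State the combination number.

Combination 5

(R or S) → S = 5.3 kPa.
1. 1.4(1.0) = 1.40
2. 0.9(1.0) - 1.6(0.8) = 0.90 - 1.28 = -0.38
3. 1.25(1.0) + 0.8(0.8) + 0.3(4.3) + 0.6(3.2) = 1.25 + 0.64 + 1.29 + 1.92 = 5.10
4. 0.85(1.0) - 0.8(3.1) = 0.85 - 2.48 = -1.63
5. 1.4(1.0) + 1.75(4.3) = 1.40 + 7.53 = 8.93
6. 1.4(1.0) + 0.8(3.1) + 0.6(5.3) + 0.2(3.2) = 1.40 + 2.48 + 3.18 + 0.64 = 7.70
7. 1.2(1.0) + 0.6(3.2) + 0.6(5.3) + 0.6(4.3) = 1.20 + 1.92 + 3.18 + 2.58 = 8.88
The largest value is 8.93 kPa from combination 5.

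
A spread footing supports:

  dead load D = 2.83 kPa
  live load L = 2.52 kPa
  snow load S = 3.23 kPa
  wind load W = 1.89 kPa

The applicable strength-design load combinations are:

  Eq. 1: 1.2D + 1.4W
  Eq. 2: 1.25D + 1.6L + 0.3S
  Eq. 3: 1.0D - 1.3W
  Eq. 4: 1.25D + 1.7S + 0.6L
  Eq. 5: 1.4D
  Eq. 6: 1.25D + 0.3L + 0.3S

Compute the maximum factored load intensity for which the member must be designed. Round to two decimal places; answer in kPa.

10.54 kPa

Eq. 1: 1.2(2.83) + 1.4(1.89) = 6.04
Eq. 2: 1.25(2.83) + 1.6(2.52) + 0.3(3.23) = 3.54 + 4.03 + 0.97 = 8.54
Eq. 3: 1.0(2.83) - 1.3(1.89) = 2.83 - 2.46 = 0.37
Eq. 4: 1.25(2.83) + 1.7(3.23) + 0.6(2.52) = 3.54 + 5.49 + 1.51 = 10.54
Eq. 5: 1.4(2.83) = 3.96
Eq. 6: 1.25(2.83) + 0.3(2.52) + 0.3(3.23) = 5.26
Maximum is from combination 4.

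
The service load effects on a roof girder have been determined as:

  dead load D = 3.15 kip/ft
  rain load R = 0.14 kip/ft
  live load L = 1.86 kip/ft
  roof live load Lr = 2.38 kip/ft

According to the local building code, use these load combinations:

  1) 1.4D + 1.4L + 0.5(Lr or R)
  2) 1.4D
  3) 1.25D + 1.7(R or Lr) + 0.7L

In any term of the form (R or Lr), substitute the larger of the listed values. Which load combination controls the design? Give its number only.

(Lr or R) → Lr = 2.38 kip/ft; (R or Lr) → Lr = 2.38 kip/ft.
1) 1.4(3.15) + 1.4(1.86) + 0.5(2.38) = 8.20
2) 1.4(3.15) = 4.41
3) 1.25(3.15) + 1.7(2.38) + 0.7(1.86) = 9.29
The largest value is 9.29 kip/ft from combination 3.

Combination 3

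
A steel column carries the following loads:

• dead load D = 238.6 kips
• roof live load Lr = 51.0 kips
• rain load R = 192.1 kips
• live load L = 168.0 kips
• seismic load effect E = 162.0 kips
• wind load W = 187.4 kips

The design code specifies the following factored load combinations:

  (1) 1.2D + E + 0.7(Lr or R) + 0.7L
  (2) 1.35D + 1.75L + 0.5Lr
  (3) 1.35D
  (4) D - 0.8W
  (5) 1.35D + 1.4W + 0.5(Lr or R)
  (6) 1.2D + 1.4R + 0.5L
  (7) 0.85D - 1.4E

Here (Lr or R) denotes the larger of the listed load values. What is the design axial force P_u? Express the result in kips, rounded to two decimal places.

(Lr or R) → R = 192.1 kips.
(1) 1.2(238.6) + 1.0(162.0) + 0.7(192.1) + 0.7(168.0) = 286.32 + 162.00 + 134.47 + 117.60 = 700.39
(2) 1.35(238.6) + 1.75(168.0) + 0.5(51.0) = 322.11 + 294.00 + 25.50 = 641.61
(3) 1.35(238.6) = 322.11
(4) 1.0(238.6) - 0.8(187.4) = 238.60 - 149.92 = 88.68
(5) 1.35(238.6) + 1.4(187.4) + 0.5(192.1) = 322.11 + 262.36 + 96.05 = 680.52
(6) 1.2(238.6) + 1.4(192.1) + 0.5(168.0) = 286.32 + 268.94 + 84.00 = 639.26
(7) 0.85(238.6) - 1.4(162.0) = 202.81 - 226.80 = -23.99
Maximum is from combination 1.

700.39 kips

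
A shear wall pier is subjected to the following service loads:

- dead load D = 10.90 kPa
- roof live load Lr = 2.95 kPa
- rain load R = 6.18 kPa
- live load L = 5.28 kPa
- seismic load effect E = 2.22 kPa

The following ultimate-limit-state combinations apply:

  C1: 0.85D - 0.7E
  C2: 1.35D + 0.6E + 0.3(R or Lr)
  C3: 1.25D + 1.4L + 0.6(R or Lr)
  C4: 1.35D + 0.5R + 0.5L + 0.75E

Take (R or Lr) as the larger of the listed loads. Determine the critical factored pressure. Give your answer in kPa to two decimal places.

(R or Lr) → R = 6.18 kPa.
C1: 0.85(10.90) - 0.7(2.22) = 7.71
C2: 1.35(10.90) + 0.6(2.22) + 0.3(6.18) = 14.72 + 1.33 + 1.85 = 17.90
C3: 1.25(10.90) + 1.4(5.28) + 0.6(6.18) = 13.63 + 7.39 + 3.71 = 24.73
C4: 1.35(10.90) + 0.5(6.18) + 0.5(5.28) + 0.75(2.22) = 22.11
Maximum is from combination 3.

24.73 kPa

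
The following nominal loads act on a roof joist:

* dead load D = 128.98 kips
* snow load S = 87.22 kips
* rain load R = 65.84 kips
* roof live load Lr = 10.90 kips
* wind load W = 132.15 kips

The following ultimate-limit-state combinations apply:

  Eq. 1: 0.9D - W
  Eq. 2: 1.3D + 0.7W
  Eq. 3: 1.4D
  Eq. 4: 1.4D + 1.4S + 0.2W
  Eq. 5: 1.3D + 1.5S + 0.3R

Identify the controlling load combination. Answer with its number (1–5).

Combination 4

Eq. 1: 0.9(128.98) - 1.0(132.15) = 116.08 - 132.15 = -16.07
Eq. 2: 1.3(128.98) + 0.7(132.15) = 167.67 + 92.51 = 260.18
Eq. 3: 1.4(128.98) = 180.57
Eq. 4: 1.4(128.98) + 1.4(87.22) + 0.2(132.15) = 180.57 + 122.11 + 26.43 = 329.11
Eq. 5: 1.3(128.98) + 1.5(87.22) + 0.3(65.84) = 318.26
The largest value is 329.11 kips from combination 4.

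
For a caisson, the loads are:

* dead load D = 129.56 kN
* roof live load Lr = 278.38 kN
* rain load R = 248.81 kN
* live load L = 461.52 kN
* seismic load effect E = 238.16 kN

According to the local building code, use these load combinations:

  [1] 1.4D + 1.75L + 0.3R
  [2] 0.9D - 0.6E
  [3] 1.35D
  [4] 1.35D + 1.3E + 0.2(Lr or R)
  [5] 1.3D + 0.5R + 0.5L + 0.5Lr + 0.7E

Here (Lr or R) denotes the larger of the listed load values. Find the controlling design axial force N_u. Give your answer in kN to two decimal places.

(Lr or R) → Lr = 278.38 kN.
[1] 1.4(129.56) + 1.75(461.52) + 0.3(248.81) = 1063.69
[2] 0.9(129.56) - 0.6(238.16) = -26.29
[3] 1.35(129.56) = 174.91
[4] 1.35(129.56) + 1.3(238.16) + 0.2(278.38) = 540.19
[5] 1.3(129.56) + 0.5(248.81) + 0.5(461.52) + 0.5(278.38) + 0.7(238.16) = 829.50
Combination 1 governs: N_u = 1063.69 kN.

1063.69 kN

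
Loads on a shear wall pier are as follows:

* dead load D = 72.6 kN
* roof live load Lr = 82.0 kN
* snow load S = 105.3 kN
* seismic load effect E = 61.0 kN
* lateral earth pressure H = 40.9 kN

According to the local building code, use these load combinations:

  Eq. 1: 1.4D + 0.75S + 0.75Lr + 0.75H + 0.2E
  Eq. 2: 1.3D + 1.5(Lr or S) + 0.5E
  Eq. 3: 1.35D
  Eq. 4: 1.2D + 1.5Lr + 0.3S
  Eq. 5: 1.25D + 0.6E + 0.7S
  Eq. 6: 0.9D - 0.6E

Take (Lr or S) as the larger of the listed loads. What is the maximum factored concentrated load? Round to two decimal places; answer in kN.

(Lr or S) → S = 105.3 kN.
Eq. 1: 1.4(72.6) + 0.75(105.3) + 0.75(82.0) + 0.75(40.9) + 0.2(61.0) = 284.99
Eq. 2: 1.3(72.6) + 1.5(105.3) + 0.5(61.0) = 282.83
Eq. 3: 1.35(72.6) = 98.01
Eq. 4: 1.2(72.6) + 1.5(82.0) + 0.3(105.3) = 241.71
Eq. 5: 1.25(72.6) + 0.6(61.0) + 0.7(105.3) = 201.06
Eq. 6: 0.9(72.6) - 0.6(61.0) = 28.74
Combination 1 governs: P_u = 284.99 kN.

284.99 kN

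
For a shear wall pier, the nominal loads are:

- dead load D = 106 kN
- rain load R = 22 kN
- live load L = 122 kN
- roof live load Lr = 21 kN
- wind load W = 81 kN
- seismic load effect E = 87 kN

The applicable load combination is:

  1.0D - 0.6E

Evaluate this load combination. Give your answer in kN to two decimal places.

53.80 kN

1.0(106) - 0.6(87) = 106.00 - 52.20 = 53.80
V_u = 53.80 kN.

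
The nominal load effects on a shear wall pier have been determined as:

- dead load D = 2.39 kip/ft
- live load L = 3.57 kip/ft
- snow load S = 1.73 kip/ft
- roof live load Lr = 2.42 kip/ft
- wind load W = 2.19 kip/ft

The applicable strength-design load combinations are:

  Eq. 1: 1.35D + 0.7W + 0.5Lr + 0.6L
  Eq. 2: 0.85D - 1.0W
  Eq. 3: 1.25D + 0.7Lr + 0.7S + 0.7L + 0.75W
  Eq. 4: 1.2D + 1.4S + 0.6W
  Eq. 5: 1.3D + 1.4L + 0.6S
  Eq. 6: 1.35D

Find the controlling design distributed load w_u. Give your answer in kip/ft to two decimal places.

10.03 kip/ft

Eq. 1: 1.35(2.39) + 0.7(2.19) + 0.5(2.42) + 0.6(3.57) = 3.23 + 1.53 + 1.21 + 2.14 = 8.11
Eq. 2: 0.85(2.39) - 1.0(2.19) = 2.03 - 2.19 = -0.16
Eq. 3: 1.25(2.39) + 0.7(2.42) + 0.7(1.73) + 0.7(3.57) + 0.75(2.19) = 2.99 + 1.69 + 1.21 + 2.50 + 1.64 = 10.03
Eq. 4: 1.2(2.39) + 1.4(1.73) + 0.6(2.19) = 2.87 + 2.42 + 1.31 = 6.60
Eq. 5: 1.3(2.39) + 1.4(3.57) + 0.6(1.73) = 9.14
Eq. 6: 1.35(2.39) = 3.23
The controlling combination is 3, giving 10.03 kip/ft.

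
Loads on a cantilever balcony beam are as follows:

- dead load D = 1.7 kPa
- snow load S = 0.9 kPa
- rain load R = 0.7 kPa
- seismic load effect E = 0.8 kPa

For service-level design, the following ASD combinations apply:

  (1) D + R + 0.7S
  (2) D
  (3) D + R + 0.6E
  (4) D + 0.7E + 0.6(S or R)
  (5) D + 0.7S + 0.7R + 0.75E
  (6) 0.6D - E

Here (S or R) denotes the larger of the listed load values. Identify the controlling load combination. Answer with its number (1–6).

Combination 5

(S or R) → S = 0.9 kPa.
(1) 1.0(1.7) + 1.0(0.7) + 0.7(0.9) = 1.70 + 0.70 + 0.63 = 3.03
(2) 1.0(1.7) = 1.70
(3) 1.0(1.7) + 1.0(0.7) + 0.6(0.8) = 1.70 + 0.70 + 0.48 = 2.88
(4) 1.0(1.7) + 0.7(0.8) + 0.6(0.9) = 1.70 + 0.56 + 0.54 = 2.80
(5) 1.0(1.7) + 0.7(0.9) + 0.7(0.7) + 0.75(0.8) = 1.70 + 0.63 + 0.49 + 0.60 = 3.42
(6) 0.6(1.7) - 1.0(0.8) = 1.02 - 0.80 = 0.22
The largest value is 3.42 kPa from combination 5.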